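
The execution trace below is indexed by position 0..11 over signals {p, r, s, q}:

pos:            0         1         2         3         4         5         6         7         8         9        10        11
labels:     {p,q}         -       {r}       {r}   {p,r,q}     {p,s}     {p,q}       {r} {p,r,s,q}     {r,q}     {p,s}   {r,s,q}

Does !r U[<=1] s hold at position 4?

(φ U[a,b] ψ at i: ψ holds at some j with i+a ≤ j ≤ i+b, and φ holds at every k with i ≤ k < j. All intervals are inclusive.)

No

Need some j in [4,5] with s, and !r at every k in [4,j-1].
  j=4: s false.
  j=5: s holds, but !r fails at k=4 → not this j.
No j in the window works → until fails.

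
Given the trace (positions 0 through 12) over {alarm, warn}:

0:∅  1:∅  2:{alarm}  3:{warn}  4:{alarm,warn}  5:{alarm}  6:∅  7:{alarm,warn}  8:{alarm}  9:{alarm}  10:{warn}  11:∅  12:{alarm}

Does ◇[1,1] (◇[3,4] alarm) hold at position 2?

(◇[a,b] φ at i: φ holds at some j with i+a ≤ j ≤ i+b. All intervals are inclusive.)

Holds

Check ◇[3,4] alarm at each j in [3,3]:
  j=3: holds (witness at 7)
Found at j=3 → formula holds.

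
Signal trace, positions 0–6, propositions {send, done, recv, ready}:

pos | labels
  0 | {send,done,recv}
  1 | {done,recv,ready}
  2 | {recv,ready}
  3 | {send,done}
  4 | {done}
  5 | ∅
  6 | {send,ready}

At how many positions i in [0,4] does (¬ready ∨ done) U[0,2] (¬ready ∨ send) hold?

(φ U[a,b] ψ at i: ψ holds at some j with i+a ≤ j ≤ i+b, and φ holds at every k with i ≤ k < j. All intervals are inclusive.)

Evaluate at each i in [0,4]:
  i=0: ✓ (rhs at j=0)
  i=1: ✗ (lhs fails at k=2 before rhs at j=3)
  i=2: ✗ (lhs fails at k=2 before rhs at j=3)
  i=3: ✓ (rhs at j=3)
  i=4: ✓ (rhs at j=4)
Positions where it holds: {0, 3, 4} → 3.

3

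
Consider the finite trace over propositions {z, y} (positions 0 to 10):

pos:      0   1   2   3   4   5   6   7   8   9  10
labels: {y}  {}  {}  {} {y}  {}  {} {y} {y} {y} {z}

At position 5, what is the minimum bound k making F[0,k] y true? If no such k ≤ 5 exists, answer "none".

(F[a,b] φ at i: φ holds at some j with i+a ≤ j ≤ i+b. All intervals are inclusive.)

2

Scan j = 5,6,… for y:
  j=5: fails
  j=6: fails
  j=7: holds
First hit at j=7, so smallest k = 7-5 = 2.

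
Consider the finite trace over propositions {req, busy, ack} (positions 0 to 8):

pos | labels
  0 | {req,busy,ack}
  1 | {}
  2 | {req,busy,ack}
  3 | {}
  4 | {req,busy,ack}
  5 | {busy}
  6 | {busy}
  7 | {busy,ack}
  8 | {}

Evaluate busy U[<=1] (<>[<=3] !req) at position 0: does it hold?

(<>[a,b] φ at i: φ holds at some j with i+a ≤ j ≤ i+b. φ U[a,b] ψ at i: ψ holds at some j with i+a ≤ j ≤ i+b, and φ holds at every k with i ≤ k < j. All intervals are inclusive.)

True

Need some j in [0,1] with <>[<=3] !req, and busy at every k in [0,j-1].
  j=0: <>[<=3] !req holds; no prefix to check → satisfied.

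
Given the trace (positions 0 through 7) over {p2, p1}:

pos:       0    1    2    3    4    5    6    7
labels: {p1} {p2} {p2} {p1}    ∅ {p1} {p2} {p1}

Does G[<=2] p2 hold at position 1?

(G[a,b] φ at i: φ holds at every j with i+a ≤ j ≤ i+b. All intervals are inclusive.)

Check p2 at every j in [1,3]:
  j=1: true
  j=2: true
  j=3: false
Fails at j=3 → formula fails.

False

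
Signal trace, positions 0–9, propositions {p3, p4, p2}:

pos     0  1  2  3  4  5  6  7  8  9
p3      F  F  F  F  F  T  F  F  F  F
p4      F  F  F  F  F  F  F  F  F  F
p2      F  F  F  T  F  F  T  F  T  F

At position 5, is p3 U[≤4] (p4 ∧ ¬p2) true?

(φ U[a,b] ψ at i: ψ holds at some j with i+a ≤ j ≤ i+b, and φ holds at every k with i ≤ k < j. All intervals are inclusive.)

Need some j in [5,9] with (p4 ∧ ¬p2), and p3 at every k in [5,j-1].
  j=5: (p4 ∧ ¬p2) false.
  j=6: (p4 ∧ ¬p2) false.
  j=7: (p4 ∧ ¬p2) false.
  j=8: (p4 ∧ ¬p2) false.
  j=9: (p4 ∧ ¬p2) false.
No j in the window works → until fails.

Does not hold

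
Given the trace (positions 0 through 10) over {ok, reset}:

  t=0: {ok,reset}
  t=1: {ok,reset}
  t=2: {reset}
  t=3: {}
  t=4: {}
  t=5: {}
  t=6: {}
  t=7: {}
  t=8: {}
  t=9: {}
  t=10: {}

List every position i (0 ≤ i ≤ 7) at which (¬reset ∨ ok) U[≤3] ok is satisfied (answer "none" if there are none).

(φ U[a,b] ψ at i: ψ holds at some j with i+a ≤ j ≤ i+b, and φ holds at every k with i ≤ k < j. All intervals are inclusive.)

0, 1

Evaluate at each i in [0,7]:
  i=0: ✓ (rhs at j=0)
  i=1: ✓ (rhs at j=1)
  i=2: ✗ (no rhs in [2,5])
  i=3: ✗ (no rhs in [3,6])
  i=4: ✗ (no rhs in [4,7])
  i=5: ✗ (no rhs in [5,8])
  i=6: ✗ (no rhs in [6,9])
  i=7: ✗ (no rhs in [7,10])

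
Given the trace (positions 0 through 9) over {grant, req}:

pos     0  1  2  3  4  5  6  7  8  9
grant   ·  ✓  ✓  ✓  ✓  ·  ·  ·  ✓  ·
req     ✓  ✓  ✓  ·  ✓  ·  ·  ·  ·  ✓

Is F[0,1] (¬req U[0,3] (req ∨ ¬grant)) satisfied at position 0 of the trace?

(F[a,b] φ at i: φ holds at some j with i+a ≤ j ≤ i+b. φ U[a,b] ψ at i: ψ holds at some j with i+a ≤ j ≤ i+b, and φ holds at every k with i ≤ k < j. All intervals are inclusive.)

Yes

Check (¬req U[0,3] (req ∨ ¬grant)) at each j in [0,1]:
  j=0: holds
  j=1: holds
Found at j=0 → formula holds.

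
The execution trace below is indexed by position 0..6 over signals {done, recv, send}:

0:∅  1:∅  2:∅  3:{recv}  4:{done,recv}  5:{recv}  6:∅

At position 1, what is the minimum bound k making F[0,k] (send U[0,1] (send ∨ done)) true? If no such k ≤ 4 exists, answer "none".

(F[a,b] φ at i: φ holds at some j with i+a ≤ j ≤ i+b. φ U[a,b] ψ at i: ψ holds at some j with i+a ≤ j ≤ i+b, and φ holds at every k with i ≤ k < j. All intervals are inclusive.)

Scan j = 1,2,… for (send U[0,1] (send ∨ done)):
  j=1: fails
  j=2: fails
  j=3: fails
  j=4: holds
First hit at j=4, so smallest k = 4-1 = 3.

3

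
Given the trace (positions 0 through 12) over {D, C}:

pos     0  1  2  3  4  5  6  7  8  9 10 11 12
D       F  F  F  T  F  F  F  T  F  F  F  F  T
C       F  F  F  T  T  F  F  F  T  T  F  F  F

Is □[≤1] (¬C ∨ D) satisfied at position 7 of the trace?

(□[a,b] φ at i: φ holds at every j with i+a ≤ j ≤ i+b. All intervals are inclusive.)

Check (¬C ∨ D) at every j in [7,8]:
  j=7: true
  j=8: false
Fails at j=8 → formula fails.

Does not hold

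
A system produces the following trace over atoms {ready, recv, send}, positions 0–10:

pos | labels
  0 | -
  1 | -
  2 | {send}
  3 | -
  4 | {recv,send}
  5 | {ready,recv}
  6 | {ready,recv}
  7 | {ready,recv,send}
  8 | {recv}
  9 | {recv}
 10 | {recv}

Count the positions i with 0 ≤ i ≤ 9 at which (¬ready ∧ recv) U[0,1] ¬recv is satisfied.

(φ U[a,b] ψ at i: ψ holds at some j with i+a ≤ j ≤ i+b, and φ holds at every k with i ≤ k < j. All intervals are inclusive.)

4

Evaluate at each i in [0,9]:
  i=0: ✓ (rhs at j=0)
  i=1: ✓ (rhs at j=1)
  i=2: ✓ (rhs at j=2)
  i=3: ✓ (rhs at j=3)
  i=4: ✗ (no rhs in [4,5])
  i=5: ✗ (no rhs in [5,6])
  i=6: ✗ (no rhs in [6,7])
  i=7: ✗ (no rhs in [7,8])
  i=8: ✗ (no rhs in [8,9])
  i=9: ✗ (no rhs in [9,10])
Positions where it holds: {0, 1, 2, 3} → 4.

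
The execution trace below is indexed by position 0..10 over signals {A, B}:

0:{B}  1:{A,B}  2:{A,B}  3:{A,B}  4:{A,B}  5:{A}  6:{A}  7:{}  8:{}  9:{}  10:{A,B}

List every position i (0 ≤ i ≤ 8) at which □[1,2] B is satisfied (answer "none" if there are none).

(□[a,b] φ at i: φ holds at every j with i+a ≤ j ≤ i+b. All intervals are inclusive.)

Evaluate at each i in [0,8]:
  i=0: ✓ (all of [1,2])
  i=1: ✓ (all of [2,3])
  i=2: ✓ (all of [3,4])
  i=3: ✗ (fails at j=5)
  i=4: ✗ (fails at j=5)
  i=5: ✗ (fails at j=6)
  i=6: ✗ (fails at j=7)
  i=7: ✗ (fails at j=8)
  i=8: ✗ (fails at j=9)

0, 1, 2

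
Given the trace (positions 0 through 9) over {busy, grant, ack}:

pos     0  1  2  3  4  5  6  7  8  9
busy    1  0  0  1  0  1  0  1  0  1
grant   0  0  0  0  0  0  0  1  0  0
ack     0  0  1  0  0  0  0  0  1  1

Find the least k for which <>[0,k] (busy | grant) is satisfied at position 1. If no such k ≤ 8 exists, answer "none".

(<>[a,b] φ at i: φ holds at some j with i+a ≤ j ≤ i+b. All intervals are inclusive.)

Scan j = 1,2,… for (busy | grant):
  j=1: fails
  j=2: fails
  j=3: holds
First hit at j=3, so smallest k = 3-1 = 2.

2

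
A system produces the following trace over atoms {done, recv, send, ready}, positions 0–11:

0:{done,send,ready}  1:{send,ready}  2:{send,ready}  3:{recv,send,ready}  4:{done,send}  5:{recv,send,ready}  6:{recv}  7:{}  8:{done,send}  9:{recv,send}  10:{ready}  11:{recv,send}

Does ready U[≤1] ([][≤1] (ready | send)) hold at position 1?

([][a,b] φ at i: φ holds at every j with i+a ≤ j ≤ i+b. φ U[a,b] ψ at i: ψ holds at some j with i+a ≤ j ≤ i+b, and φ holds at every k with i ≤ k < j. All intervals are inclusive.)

True

Need some j in [1,2] with [][≤1] (ready | send), and ready at every k in [1,j-1].
  j=1: [][≤1] (ready | send) holds; no prefix to check → satisfied.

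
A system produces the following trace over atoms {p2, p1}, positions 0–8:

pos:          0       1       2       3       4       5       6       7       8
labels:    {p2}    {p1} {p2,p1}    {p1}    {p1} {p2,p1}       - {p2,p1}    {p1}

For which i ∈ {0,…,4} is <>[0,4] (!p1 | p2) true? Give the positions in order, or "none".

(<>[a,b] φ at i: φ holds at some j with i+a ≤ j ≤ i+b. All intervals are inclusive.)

0, 1, 2, 3, 4

Evaluate at each i in [0,4]:
  i=0: ✓ (witness j=0)
  i=1: ✓ (witness j=2)
  i=2: ✓ (witness j=2)
  i=3: ✓ (witness j=5)
  i=4: ✓ (witness j=5)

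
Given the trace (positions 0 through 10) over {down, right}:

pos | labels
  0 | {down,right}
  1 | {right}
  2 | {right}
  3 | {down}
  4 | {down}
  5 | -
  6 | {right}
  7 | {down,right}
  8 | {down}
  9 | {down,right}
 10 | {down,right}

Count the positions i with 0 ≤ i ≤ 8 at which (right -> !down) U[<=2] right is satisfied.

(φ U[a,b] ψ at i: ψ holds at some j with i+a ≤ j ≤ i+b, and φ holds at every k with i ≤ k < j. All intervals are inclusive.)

8

Evaluate at each i in [0,8]:
  i=0: ✓ (rhs at j=0)
  i=1: ✓ (rhs at j=1)
  i=2: ✓ (rhs at j=2)
  i=3: ✗ (no rhs in [3,5])
  i=4: ✓ (rhs at j=6; lhs holds on [4,5])
  i=5: ✓ (rhs at j=6; lhs holds on [5,5])
  i=6: ✓ (rhs at j=6)
  i=7: ✓ (rhs at j=7)
  i=8: ✓ (rhs at j=9; lhs holds on [8,8])
Positions where it holds: {0, 1, 2, 4, 5, 6, 7, 8} → 8.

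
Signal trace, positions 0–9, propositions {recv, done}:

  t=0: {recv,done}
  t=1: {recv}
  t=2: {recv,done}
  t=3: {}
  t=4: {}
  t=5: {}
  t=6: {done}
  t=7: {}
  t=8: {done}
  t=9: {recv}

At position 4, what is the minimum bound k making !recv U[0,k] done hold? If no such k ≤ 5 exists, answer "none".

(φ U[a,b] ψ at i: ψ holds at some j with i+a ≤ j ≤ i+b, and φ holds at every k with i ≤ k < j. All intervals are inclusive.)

2

Need earliest j ≥ 4 with done, and !recv at every k in [4,j-1].
  j=4: rhs fails.
  j=5: rhs fails.
  j=6: rhs holds; lhs holds on [4,5]. k = 2.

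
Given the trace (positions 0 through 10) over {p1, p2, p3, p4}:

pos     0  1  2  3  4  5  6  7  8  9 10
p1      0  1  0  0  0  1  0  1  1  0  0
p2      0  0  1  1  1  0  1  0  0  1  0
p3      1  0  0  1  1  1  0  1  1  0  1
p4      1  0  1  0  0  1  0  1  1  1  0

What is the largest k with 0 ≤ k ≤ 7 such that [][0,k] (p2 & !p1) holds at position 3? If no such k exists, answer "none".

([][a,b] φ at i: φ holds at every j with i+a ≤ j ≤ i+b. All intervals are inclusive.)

1

(p2 & !p1) must hold from j=3 onward; find where it first fails.
  j=3: holds
  j=4: holds
  j=5: fails
Holds on [3,4], so largest k = 1.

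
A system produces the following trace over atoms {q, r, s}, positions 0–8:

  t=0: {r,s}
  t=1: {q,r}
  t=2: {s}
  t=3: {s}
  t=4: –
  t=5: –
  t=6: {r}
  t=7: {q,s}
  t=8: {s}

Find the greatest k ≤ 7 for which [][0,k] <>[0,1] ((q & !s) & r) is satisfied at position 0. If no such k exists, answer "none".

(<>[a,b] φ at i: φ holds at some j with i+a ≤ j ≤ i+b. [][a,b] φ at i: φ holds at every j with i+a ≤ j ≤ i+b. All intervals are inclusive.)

1

<>[0,1] ((q & !s) & r) must hold from j=0 onward; find where it first fails.
  j=0: holds
  j=1: holds
  j=2: fails
Holds on [0,1], so largest k = 1.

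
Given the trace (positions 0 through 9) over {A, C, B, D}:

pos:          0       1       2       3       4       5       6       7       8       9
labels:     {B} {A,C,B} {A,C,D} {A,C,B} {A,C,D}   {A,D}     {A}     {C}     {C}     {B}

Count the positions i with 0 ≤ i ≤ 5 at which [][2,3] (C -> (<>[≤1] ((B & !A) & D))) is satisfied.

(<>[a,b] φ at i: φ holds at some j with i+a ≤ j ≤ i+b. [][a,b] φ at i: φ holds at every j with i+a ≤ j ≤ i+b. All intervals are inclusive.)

1

Evaluate at each i in [0,5]:
  i=0: ✗ (fails at j=2)
  i=1: ✗ (fails at j=3)
  i=2: ✗ (fails at j=4)
  i=3: ✓ (all of [5,6])
  i=4: ✗ (fails at j=7)
  i=5: ✗ (fails at j=7)
Positions where it holds: {3} → 1.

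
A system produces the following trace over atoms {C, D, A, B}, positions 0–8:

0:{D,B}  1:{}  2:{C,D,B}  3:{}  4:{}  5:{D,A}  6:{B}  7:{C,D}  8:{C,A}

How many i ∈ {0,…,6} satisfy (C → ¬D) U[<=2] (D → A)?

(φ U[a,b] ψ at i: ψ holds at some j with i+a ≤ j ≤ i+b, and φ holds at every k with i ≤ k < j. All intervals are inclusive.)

Evaluate at each i in [0,6]:
  i=0: ✓ (rhs at j=1; lhs holds on [0,0])
  i=1: ✓ (rhs at j=1)
  i=2: ✗ (lhs fails at k=2 before rhs at j=3)
  i=3: ✓ (rhs at j=3)
  i=4: ✓ (rhs at j=4)
  i=5: ✓ (rhs at j=5)
  i=6: ✓ (rhs at j=6)
Positions where it holds: {0, 1, 3, 4, 5, 6} → 6.

6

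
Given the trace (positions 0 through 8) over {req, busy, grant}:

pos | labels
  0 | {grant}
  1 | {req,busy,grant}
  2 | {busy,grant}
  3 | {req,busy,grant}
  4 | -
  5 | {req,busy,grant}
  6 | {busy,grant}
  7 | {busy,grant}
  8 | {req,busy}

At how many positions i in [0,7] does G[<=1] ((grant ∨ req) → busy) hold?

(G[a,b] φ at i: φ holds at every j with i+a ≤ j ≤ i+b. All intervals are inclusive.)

7

Evaluate at each i in [0,7]:
  i=0: ✗ (fails at j=0)
  i=1: ✓ (all of [1,2])
  i=2: ✓ (all of [2,3])
  i=3: ✓ (all of [3,4])
  i=4: ✓ (all of [4,5])
  i=5: ✓ (all of [5,6])
  i=6: ✓ (all of [6,7])
  i=7: ✓ (all of [7,8])
Positions where it holds: {1, 2, 3, 4, 5, 6, 7} → 7.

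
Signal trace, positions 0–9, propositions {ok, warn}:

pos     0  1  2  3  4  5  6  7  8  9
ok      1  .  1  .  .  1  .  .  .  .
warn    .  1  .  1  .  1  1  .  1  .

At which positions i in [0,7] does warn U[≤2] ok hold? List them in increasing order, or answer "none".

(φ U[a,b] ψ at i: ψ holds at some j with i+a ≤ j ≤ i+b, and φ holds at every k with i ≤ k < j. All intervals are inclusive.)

Evaluate at each i in [0,7]:
  i=0: ✓ (rhs at j=0)
  i=1: ✓ (rhs at j=2; lhs holds on [1,1])
  i=2: ✓ (rhs at j=2)
  i=3: ✗ (lhs fails at k=4 before rhs at j=5)
  i=4: ✗ (lhs fails at k=4 before rhs at j=5)
  i=5: ✓ (rhs at j=5)
  i=6: ✗ (no rhs in [6,8])
  i=7: ✗ (no rhs in [7,9])

0, 1, 2, 5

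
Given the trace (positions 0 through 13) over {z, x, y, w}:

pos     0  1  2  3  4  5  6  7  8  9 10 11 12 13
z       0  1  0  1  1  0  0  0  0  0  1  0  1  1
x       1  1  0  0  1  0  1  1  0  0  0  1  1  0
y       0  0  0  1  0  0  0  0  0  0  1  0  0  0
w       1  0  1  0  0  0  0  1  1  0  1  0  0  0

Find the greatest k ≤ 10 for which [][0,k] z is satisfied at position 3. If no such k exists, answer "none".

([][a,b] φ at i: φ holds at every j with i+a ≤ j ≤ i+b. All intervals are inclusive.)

z must hold from j=3 onward; find where it first fails.
  j=3: holds
  j=4: holds
  j=5: fails
Holds on [3,4], so largest k = 1.

1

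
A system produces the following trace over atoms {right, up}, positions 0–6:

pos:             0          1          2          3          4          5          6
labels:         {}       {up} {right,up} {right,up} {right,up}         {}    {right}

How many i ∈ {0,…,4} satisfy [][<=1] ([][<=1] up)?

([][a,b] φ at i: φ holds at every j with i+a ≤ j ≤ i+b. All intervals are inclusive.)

2

Evaluate at each i in [0,4]:
  i=0: ✗ (fails at j=0)
  i=1: ✓ (all of [1,2])
  i=2: ✓ (all of [2,3])
  i=3: ✗ (fails at j=4)
  i=4: ✗ (fails at j=4)
Positions where it holds: {1, 2} → 2.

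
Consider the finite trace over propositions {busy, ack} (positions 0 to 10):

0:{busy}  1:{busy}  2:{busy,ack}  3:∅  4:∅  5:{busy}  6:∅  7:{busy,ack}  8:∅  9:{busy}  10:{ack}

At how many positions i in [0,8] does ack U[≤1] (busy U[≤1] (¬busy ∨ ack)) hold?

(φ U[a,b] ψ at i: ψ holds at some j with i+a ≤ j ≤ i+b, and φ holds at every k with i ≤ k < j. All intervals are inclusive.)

Evaluate at each i in [0,8]:
  i=0: ✗ (lhs fails at k=0 before rhs at j=1)
  i=1: ✓ (rhs at j=1)
  i=2: ✓ (rhs at j=2)
  i=3: ✓ (rhs at j=3)
  i=4: ✓ (rhs at j=4)
  i=5: ✓ (rhs at j=5)
  i=6: ✓ (rhs at j=6)
  i=7: ✓ (rhs at j=7)
  i=8: ✓ (rhs at j=8)
Positions where it holds: {1, 2, 3, 4, 5, 6, 7, 8} → 8.

8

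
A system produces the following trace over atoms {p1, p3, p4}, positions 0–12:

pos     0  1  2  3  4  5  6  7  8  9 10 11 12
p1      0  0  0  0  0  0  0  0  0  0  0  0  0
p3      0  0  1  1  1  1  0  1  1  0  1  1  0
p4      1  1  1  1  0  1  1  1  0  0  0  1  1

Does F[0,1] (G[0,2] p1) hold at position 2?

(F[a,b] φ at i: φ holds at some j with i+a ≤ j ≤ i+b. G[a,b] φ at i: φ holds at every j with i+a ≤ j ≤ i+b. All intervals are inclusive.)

Check G[0,2] p1 at each j in [2,3]:
  j=2: fails at 2
  j=3: fails at 3
No position in the window satisfies it → formula fails.

False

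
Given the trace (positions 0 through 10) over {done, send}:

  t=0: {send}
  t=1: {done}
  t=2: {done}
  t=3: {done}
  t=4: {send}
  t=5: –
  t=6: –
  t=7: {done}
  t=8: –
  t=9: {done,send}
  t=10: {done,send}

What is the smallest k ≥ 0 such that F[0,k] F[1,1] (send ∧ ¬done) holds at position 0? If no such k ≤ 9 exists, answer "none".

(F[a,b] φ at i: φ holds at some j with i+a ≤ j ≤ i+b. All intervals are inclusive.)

3

Scan j = 0,1,… for F[1,1] (send ∧ ¬done):
  j=0: fails
  j=1: fails
  j=2: fails
  j=3: holds
First hit at j=3, so smallest k = 3-0 = 3.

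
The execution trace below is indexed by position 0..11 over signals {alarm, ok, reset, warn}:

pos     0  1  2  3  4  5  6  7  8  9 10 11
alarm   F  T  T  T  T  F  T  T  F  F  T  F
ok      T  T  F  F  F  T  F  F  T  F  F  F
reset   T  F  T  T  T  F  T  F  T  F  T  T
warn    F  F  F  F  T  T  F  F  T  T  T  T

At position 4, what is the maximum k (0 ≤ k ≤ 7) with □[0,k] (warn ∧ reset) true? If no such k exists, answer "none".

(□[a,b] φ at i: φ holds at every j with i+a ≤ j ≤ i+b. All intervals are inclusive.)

0

(warn ∧ reset) must hold from j=4 onward; find where it first fails.
  j=4: holds
  j=5: fails
Holds on [4,4], so largest k = 0.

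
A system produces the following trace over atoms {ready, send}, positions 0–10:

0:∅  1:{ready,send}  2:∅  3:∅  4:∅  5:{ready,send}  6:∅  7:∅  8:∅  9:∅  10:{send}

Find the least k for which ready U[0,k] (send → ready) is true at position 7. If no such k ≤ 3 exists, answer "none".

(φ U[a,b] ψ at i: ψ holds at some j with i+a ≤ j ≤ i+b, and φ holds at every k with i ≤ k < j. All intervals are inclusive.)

Need earliest j ≥ 7 with (send → ready), and ready at every k in [7,j-1].
  j=7: rhs holds (empty prefix). k = 0.

0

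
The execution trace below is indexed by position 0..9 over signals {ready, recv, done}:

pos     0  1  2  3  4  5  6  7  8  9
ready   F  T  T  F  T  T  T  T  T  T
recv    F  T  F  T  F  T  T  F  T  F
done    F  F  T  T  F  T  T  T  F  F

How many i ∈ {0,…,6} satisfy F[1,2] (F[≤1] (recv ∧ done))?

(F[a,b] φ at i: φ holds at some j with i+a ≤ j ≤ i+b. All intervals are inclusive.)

Evaluate at each i in [0,6]:
  i=0: ✓ (witness j=2)
  i=1: ✓ (witness j=2)
  i=2: ✓ (witness j=3)
  i=3: ✓ (witness j=4)
  i=4: ✓ (witness j=5)
  i=5: ✓ (witness j=6)
  i=6: ✗ (none in [7,8])
Positions where it holds: {0, 1, 2, 3, 4, 5} → 6.

6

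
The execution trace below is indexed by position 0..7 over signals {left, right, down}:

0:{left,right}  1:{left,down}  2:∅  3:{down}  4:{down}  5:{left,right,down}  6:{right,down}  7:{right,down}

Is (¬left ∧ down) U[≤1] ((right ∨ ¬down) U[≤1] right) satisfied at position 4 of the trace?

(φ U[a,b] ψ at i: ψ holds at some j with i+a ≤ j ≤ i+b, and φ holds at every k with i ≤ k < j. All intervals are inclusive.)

Yes

Need some j in [4,5] with ((right ∨ ¬down) U[≤1] right), and (¬left ∧ down) at every k in [4,j-1].
  j=4: ((right ∨ ¬down) U[≤1] right) — fails.
  j=5: ((right ∨ ¬down) U[≤1] right) holds; (¬left ∧ down) holds at every k in [4,4] → satisfied.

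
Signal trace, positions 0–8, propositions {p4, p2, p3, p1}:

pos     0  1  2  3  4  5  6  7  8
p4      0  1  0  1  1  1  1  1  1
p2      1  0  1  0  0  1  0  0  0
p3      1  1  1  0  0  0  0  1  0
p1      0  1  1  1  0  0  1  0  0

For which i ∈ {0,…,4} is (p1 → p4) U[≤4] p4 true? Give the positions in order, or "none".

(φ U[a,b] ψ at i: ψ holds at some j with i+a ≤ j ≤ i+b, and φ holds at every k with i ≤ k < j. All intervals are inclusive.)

0, 1, 3, 4

Evaluate at each i in [0,4]:
  i=0: ✓ (rhs at j=1; lhs holds on [0,0])
  i=1: ✓ (rhs at j=1)
  i=2: ✗ (lhs fails at k=2 before rhs at j=3)
  i=3: ✓ (rhs at j=3)
  i=4: ✓ (rhs at j=4)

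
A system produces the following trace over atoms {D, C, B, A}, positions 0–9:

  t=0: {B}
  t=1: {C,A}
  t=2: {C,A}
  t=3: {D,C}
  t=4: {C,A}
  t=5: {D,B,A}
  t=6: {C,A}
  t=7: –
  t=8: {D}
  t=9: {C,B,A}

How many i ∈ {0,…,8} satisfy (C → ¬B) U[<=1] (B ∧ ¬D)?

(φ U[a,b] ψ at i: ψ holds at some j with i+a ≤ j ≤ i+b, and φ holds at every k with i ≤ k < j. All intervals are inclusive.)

2

Evaluate at each i in [0,8]:
  i=0: ✓ (rhs at j=0)
  i=1: ✗ (no rhs in [1,2])
  i=2: ✗ (no rhs in [2,3])
  i=3: ✗ (no rhs in [3,4])
  i=4: ✗ (no rhs in [4,5])
  i=5: ✗ (no rhs in [5,6])
  i=6: ✗ (no rhs in [6,7])
  i=7: ✗ (no rhs in [7,8])
  i=8: ✓ (rhs at j=9; lhs holds on [8,8])
Positions where it holds: {0, 8} → 2.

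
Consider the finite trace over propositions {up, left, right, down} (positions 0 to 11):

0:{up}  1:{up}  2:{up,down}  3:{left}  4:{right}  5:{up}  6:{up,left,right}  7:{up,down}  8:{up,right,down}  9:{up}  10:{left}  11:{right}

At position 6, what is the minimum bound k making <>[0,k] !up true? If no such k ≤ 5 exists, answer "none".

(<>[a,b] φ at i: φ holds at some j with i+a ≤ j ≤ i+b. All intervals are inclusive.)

Scan j = 6,7,… for !up:
  j=6: fails
  j=7: fails
  j=8: fails
  j=9: fails
  j=10: holds
First hit at j=10, so smallest k = 10-6 = 4.

4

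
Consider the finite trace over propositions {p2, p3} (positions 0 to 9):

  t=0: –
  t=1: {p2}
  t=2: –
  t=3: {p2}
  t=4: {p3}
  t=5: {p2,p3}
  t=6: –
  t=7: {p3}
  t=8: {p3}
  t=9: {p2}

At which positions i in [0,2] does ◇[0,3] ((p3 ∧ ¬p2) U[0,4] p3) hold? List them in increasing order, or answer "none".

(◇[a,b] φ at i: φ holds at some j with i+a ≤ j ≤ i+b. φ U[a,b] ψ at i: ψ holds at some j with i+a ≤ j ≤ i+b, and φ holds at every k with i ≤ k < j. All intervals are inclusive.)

Evaluate at each i in [0,2]:
  i=0: ✗ (none in [0,3])
  i=1: ✓ (witness j=4)
  i=2: ✓ (witness j=4)

1, 2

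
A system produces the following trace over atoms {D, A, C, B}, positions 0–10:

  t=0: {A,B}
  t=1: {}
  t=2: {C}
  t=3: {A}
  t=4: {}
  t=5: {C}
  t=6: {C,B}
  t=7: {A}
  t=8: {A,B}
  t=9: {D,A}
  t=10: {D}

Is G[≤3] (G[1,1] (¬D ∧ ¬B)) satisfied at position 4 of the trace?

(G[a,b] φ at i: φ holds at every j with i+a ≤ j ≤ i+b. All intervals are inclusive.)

Check G[1,1] (¬D ∧ ¬B) at every j in [4,7]:
  j=4: holds on [5,5]
  j=5: fails at 6
  j=6: holds on [7,7]
  j=7: fails at 8
Fails at j=5 → formula fails.

Does not hold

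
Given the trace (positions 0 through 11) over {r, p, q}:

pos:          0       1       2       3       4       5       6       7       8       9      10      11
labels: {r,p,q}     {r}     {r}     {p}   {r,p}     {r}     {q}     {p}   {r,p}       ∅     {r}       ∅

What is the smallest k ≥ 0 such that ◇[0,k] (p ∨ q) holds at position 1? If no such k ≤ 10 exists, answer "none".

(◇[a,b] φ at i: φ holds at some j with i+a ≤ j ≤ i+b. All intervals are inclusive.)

Scan j = 1,2,… for (p ∨ q):
  j=1: fails
  j=2: fails
  j=3: holds
First hit at j=3, so smallest k = 3-1 = 2.

2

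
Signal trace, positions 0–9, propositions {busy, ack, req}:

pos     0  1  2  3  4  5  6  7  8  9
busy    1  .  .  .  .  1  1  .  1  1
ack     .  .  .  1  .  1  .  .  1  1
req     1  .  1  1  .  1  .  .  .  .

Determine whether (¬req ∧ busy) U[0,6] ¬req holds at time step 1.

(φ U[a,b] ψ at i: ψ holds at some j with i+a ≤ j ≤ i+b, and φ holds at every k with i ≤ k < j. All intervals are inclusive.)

Need some j in [1,7] with ¬req, and (¬req ∧ busy) at every k in [1,j-1].
  j=1: ¬req holds; no prefix to check → satisfied.

True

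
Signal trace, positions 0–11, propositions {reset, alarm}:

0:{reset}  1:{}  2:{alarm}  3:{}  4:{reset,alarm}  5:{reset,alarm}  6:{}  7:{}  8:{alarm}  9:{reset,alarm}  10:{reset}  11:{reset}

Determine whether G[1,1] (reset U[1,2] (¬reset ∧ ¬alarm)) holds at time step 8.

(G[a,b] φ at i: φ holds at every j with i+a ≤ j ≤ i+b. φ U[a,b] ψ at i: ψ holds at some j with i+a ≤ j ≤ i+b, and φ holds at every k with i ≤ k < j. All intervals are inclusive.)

Check (reset U[1,2] (¬reset ∧ ¬alarm)) at every j in [9,9]:
  j=9: fails
Fails at j=9 → formula fails.

Does not hold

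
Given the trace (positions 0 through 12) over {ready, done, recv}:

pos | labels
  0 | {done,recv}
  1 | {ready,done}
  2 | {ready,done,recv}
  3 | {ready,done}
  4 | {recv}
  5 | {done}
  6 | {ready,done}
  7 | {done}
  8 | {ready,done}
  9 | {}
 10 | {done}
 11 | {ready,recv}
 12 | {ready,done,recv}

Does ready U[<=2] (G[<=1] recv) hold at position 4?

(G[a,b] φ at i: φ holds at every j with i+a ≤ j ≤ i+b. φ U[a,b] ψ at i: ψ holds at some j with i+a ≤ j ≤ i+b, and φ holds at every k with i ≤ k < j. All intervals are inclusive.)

Need some j in [4,6] with G[<=1] recv, and ready at every k in [4,j-1].
  j=4: G[<=1] recv — fails at 5.
  j=5: G[<=1] recv — fails at 5.
  j=6: G[<=1] recv — fails at 6.
No j in the window works → until fails.

No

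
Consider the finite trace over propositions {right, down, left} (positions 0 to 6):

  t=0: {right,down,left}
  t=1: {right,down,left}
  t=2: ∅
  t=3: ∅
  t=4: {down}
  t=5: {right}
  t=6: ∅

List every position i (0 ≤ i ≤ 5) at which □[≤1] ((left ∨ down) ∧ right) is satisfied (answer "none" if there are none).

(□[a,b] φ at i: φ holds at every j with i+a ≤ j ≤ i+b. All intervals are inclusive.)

Evaluate at each i in [0,5]:
  i=0: ✓ (all of [0,1])
  i=1: ✗ (fails at j=2)
  i=2: ✗ (fails at j=2)
  i=3: ✗ (fails at j=3)
  i=4: ✗ (fails at j=4)
  i=5: ✗ (fails at j=5)

0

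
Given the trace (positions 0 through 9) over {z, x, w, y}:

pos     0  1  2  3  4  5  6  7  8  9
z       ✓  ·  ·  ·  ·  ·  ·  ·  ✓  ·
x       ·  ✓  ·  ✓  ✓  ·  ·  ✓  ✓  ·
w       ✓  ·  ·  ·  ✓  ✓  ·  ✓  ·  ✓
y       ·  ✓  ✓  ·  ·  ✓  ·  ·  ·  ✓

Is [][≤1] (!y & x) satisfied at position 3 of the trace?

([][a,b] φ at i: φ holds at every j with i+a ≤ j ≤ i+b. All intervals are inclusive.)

True

Check (!y & x) at every j in [3,4]:
  j=3: true
  j=4: true
All positions satisfy it → formula holds.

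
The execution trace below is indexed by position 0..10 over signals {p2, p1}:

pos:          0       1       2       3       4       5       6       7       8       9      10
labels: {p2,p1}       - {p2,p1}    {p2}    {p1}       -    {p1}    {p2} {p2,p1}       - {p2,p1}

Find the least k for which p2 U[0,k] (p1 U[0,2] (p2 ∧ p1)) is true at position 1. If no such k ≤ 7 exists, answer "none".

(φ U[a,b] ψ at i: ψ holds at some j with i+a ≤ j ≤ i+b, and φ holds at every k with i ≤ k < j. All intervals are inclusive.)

Need earliest j ≥ 1 with (p1 U[0,2] (p2 ∧ p1)), and p2 at every k in [1,j-1].
  j=1: rhs fails.
  j=2: rhs holds but lhs fails at k=1.
  j=3: rhs fails.
  j=4: rhs fails.
  j=5: rhs fails.
  j=6: rhs fails.
  j=7: rhs fails.
  j=8: rhs holds but lhs fails at k=1.
No witness within the range → none.

none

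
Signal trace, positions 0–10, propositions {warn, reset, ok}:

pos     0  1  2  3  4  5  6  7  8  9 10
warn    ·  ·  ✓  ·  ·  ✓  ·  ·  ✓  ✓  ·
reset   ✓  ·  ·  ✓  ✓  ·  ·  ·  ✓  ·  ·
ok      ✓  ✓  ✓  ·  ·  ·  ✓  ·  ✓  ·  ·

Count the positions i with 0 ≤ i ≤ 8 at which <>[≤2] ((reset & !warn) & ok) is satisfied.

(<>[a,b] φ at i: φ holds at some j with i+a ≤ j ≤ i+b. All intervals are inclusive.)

Evaluate at each i in [0,8]:
  i=0: ✓ (witness j=0)
  i=1: ✗ (none in [1,3])
  i=2: ✗ (none in [2,4])
  i=3: ✗ (none in [3,5])
  i=4: ✗ (none in [4,6])
  i=5: ✗ (none in [5,7])
  i=6: ✗ (none in [6,8])
  i=7: ✗ (none in [7,9])
  i=8: ✗ (none in [8,10])
Positions where it holds: {0} → 1.

1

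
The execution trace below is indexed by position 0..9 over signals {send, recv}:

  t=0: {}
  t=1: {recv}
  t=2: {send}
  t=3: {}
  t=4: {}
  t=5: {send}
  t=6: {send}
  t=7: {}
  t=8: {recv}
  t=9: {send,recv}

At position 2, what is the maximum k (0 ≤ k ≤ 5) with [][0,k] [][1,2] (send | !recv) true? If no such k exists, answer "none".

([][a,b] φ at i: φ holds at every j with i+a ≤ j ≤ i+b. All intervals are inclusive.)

3

[][1,2] (send | !recv) must hold from j=2 onward; find where it first fails.
  j=2: holds
  j=3: holds
  j=4: holds
  j=5: holds
  j=6: fails
Holds on [2,5], so largest k = 3.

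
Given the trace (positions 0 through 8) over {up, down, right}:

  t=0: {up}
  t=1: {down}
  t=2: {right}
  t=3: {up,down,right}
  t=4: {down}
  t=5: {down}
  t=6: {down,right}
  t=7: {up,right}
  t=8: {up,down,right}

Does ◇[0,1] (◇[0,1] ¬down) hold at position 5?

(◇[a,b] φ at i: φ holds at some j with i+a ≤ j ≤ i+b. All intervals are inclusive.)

Check ◇[0,1] ¬down at each j in [5,6]:
  j=5: fails (none in [5,6])
  j=6: holds (witness at 7)
Found at j=6 → formula holds.

Holds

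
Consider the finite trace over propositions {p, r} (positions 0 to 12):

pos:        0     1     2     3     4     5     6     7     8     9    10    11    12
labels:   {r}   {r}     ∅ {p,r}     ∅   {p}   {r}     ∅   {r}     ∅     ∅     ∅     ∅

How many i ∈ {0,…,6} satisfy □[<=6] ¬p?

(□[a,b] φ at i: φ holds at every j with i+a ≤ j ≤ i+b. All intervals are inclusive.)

1

Evaluate at each i in [0,6]:
  i=0: ✗ (fails at j=3)
  i=1: ✗ (fails at j=3)
  i=2: ✗ (fails at j=3)
  i=3: ✗ (fails at j=3)
  i=4: ✗ (fails at j=5)
  i=5: ✗ (fails at j=5)
  i=6: ✓ (all of [6,12])
Positions where it holds: {6} → 1.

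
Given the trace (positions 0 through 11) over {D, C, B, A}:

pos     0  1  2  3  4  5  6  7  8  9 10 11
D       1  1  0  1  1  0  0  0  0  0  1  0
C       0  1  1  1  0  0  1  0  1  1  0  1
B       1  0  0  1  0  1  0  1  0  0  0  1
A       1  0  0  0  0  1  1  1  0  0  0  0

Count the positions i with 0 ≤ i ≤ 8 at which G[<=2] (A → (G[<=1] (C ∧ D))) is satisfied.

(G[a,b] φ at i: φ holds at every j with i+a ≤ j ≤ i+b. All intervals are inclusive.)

3

Evaluate at each i in [0,8]:
  i=0: ✗ (fails at j=0)
  i=1: ✓ (all of [1,3])
  i=2: ✓ (all of [2,4])
  i=3: ✗ (fails at j=5)
  i=4: ✗ (fails at j=5)
  i=5: ✗ (fails at j=5)
  i=6: ✗ (fails at j=6)
  i=7: ✗ (fails at j=7)
  i=8: ✓ (all of [8,10])
Positions where it holds: {1, 2, 8} → 3.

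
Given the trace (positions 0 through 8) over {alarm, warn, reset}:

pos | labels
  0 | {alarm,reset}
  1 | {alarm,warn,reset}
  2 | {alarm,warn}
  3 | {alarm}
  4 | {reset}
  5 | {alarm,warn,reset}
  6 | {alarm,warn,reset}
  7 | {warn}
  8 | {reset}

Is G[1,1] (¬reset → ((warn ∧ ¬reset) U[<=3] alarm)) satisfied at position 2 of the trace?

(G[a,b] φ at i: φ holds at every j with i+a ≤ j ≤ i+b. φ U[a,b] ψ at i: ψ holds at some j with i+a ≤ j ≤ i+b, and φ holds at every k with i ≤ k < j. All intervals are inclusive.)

Yes

Check (¬reset → ((warn ∧ ¬reset) U[<=3] alarm)) at every j in [3,3]:
  j=3: antecedent true; consequent holds → ✓
All positions satisfy it → formula holds.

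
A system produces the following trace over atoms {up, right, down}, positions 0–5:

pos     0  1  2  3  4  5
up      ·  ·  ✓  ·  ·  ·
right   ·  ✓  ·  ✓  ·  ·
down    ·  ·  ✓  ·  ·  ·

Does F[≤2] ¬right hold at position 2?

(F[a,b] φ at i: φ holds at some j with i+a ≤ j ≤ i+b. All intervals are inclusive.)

Check ¬right at each j in [2,4]:
  j=2: true
  j=3: false
  j=4: true
Found at j=2 → formula holds.

Holds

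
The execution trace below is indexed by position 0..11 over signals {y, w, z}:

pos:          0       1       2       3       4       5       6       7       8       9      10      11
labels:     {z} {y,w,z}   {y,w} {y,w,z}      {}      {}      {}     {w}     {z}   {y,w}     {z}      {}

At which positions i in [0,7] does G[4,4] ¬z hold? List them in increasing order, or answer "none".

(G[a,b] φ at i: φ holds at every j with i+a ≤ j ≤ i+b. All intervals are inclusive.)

Evaluate at each i in [0,7]:
  i=0: ✓ (all of [4,4])
  i=1: ✓ (all of [5,5])
  i=2: ✓ (all of [6,6])
  i=3: ✓ (all of [7,7])
  i=4: ✗ (fails at j=8)
  i=5: ✓ (all of [9,9])
  i=6: ✗ (fails at j=10)
  i=7: ✓ (all of [11,11])

0, 1, 2, 3, 5, 7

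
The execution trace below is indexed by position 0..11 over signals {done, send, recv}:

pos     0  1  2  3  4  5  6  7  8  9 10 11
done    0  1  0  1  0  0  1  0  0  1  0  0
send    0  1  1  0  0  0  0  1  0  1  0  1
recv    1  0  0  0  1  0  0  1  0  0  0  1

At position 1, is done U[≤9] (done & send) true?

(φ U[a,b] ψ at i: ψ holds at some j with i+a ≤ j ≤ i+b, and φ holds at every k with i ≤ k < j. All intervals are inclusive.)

Need some j in [1,10] with (done & send), and done at every k in [1,j-1].
  j=1: (done & send) holds; no prefix to check → satisfied.

Yes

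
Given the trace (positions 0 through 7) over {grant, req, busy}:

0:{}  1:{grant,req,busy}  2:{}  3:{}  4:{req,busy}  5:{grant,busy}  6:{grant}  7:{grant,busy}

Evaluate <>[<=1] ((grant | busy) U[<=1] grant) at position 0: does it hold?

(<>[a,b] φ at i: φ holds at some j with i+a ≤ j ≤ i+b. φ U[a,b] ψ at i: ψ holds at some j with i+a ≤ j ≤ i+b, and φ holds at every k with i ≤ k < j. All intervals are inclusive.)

True

Check ((grant | busy) U[<=1] grant) at each j in [0,1]:
  j=0: fails
  j=1: holds
Found at j=1 → formula holds.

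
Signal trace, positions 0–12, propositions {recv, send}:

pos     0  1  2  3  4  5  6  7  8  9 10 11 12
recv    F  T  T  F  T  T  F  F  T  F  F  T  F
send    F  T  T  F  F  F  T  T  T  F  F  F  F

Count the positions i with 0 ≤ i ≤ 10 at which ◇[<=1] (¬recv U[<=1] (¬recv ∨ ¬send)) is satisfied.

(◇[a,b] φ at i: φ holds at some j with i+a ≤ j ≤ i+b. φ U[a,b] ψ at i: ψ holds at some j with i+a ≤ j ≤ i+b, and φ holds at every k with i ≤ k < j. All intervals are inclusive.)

Evaluate at each i in [0,10]:
  i=0: ✓ (witness j=0)
  i=1: ✗ (none in [1,2])
  i=2: ✓ (witness j=3)
  i=3: ✓ (witness j=3)
  i=4: ✓ (witness j=4)
  i=5: ✓ (witness j=5)
  i=6: ✓ (witness j=6)
  i=7: ✓ (witness j=7)
  i=8: ✓ (witness j=9)
  i=9: ✓ (witness j=9)
  i=10: ✓ (witness j=10)
Positions where it holds: {0, 2, 3, 4, 5, 6, 7, 8, 9, 10} → 10.

10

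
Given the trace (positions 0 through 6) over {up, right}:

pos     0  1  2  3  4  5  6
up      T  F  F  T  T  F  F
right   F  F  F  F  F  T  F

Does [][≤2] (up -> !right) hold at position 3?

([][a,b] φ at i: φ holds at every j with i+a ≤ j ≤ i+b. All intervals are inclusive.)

Check (up -> !right) at every j in [3,5]:
  j=3: antecedent true; consequent true → ✓
  j=4: antecedent true; consequent true → ✓
  j=5: antecedent false → ✓
All positions satisfy it → formula holds.

Holds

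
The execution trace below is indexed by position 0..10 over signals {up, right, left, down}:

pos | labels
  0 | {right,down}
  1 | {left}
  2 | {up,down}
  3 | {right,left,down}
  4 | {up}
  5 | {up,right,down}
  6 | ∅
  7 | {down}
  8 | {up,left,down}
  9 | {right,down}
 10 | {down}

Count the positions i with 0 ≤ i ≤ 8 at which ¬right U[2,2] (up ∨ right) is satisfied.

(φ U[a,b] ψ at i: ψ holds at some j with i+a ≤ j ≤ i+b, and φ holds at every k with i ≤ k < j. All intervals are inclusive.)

Evaluate at each i in [0,8]:
  i=0: ✗ (lhs fails at k=0 before rhs at j=2)
  i=1: ✓ (rhs at j=3; lhs holds on [1,2])
  i=2: ✗ (lhs fails at k=3 before rhs at j=4)
  i=3: ✗ (lhs fails at k=3 before rhs at j=5)
  i=4: ✗ (no rhs in [6,6])
  i=5: ✗ (no rhs in [7,7])
  i=6: ✓ (rhs at j=8; lhs holds on [6,7])
  i=7: ✓ (rhs at j=9; lhs holds on [7,8])
  i=8: ✗ (no rhs in [10,10])
Positions where it holds: {1, 6, 7} → 3.

3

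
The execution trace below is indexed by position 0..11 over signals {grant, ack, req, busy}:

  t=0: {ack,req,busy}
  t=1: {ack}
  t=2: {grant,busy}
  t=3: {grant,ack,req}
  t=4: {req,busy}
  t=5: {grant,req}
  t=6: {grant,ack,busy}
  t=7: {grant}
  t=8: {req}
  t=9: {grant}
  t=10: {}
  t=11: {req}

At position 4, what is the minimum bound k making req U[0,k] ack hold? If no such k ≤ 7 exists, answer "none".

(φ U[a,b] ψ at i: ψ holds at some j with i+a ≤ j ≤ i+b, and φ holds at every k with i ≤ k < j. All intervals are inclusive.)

Need earliest j ≥ 4 with ack, and req at every k in [4,j-1].
  j=4: rhs fails.
  j=5: rhs fails.
  j=6: rhs holds; lhs holds on [4,5]. k = 2.

2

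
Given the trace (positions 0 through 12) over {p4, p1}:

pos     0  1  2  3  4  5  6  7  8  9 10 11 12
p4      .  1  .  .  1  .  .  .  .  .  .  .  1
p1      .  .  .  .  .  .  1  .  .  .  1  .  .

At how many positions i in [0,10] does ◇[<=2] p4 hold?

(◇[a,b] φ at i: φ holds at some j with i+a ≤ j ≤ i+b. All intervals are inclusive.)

Evaluate at each i in [0,10]:
  i=0: ✓ (witness j=1)
  i=1: ✓ (witness j=1)
  i=2: ✓ (witness j=4)
  i=3: ✓ (witness j=4)
  i=4: ✓ (witness j=4)
  i=5: ✗ (none in [5,7])
  i=6: ✗ (none in [6,8])
  i=7: ✗ (none in [7,9])
  i=8: ✗ (none in [8,10])
  i=9: ✗ (none in [9,11])
  i=10: ✓ (witness j=12)
Positions where it holds: {0, 1, 2, 3, 4, 10} → 6.

6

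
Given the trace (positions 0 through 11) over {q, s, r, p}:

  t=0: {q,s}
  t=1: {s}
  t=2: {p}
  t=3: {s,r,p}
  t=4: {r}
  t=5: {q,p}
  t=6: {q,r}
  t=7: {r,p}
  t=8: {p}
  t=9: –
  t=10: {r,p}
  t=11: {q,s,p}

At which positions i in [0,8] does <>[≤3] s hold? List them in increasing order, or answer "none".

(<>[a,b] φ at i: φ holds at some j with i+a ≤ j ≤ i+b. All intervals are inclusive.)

Evaluate at each i in [0,8]:
  i=0: ✓ (witness j=0)
  i=1: ✓ (witness j=1)
  i=2: ✓ (witness j=3)
  i=3: ✓ (witness j=3)
  i=4: ✗ (none in [4,7])
  i=5: ✗ (none in [5,8])
  i=6: ✗ (none in [6,9])
  i=7: ✗ (none in [7,10])
  i=8: ✓ (witness j=11)

0, 1, 2, 3, 8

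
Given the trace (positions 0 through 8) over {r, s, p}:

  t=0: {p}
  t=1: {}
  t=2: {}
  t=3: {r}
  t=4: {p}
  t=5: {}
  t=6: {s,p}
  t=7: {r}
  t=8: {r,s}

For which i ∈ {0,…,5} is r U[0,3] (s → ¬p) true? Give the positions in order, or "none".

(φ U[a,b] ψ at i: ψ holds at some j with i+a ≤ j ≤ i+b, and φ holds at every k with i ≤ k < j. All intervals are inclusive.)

Evaluate at each i in [0,5]:
  i=0: ✓ (rhs at j=0)
  i=1: ✓ (rhs at j=1)
  i=2: ✓ (rhs at j=2)
  i=3: ✓ (rhs at j=3)
  i=4: ✓ (rhs at j=4)
  i=5: ✓ (rhs at j=5)

0, 1, 2, 3, 4, 5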